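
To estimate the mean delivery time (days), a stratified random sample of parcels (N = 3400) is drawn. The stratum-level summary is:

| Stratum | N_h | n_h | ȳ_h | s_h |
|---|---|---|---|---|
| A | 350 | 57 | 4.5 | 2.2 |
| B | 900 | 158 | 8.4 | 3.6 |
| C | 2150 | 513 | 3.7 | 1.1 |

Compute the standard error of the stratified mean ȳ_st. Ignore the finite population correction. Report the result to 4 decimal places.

SE(ȳ_st) ≈ 0.0871

V̂(ȳ_st) = Σ W_h² s_h²/n_h, with W_h = N_h/N and N = 3400:
  stratum A: (350/3400)²·2.2²/57 = 0.000899806
  stratum B: (900/3400)²·3.6²/158 = 0.00574745
  stratum C: (2150/3400)²·1.1²/513 = 0.000943164
V̂(ȳ_st) = 0.00759042
SE(ȳ_st) = √0.00759042 = 0.087123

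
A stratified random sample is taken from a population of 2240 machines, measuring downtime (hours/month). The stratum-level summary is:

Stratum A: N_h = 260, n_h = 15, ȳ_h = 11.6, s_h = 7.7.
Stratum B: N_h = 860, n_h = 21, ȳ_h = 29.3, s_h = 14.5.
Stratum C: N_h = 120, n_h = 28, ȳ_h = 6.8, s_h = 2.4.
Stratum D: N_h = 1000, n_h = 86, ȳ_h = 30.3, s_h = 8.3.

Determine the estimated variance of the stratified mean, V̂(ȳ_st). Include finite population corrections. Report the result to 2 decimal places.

V̂(ȳ_st) ≈ 1.64

V̂(ȳ_st) = Σ W_h² (1 − n_h/N_h) s_h²/n_h, with W_h = N_h/N and N = 2240:
  stratum A: (260/2240)²·(1 − 15/260)·7.7²/15 = 0.0501803
  stratum B: (860/2240)²·(1 − 21/860)·14.5²/21 = 1.43973
  stratum C: (120/2240)²·(1 − 28/120)·2.4²/28 = 0.000452624
  stratum D: (1000/2240)²·(1 − 86/1000)·8.3²/86 = 0.145918
V̂(ȳ_st) = 1.63628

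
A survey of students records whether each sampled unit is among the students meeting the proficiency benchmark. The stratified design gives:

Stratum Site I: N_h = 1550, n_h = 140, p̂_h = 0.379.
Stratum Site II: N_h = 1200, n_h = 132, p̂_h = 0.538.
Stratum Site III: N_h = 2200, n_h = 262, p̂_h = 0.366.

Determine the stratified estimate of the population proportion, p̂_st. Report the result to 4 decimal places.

N = 4950; stratum weights W_h = N_h/N.
p̂_st = Σ W_h p̂_h = (1550·0.379 + 1200·0.538 + 2200·0.366)/4950 = 0.41177

p̂_st ≈ 0.4118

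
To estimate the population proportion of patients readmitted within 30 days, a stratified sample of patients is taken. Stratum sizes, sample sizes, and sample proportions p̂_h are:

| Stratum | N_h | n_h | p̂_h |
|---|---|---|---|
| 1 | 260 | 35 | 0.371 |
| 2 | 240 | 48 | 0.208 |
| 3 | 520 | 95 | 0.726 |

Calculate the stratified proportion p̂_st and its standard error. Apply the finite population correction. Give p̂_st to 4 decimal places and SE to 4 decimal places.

p̂_st ≈ 0.5136, SE ≈ 0.0315

N = 1020; stratum weights W_h = N_h/N.
p̂_st = Σ W_h p̂_h = (260·0.371 + 240·0.208 + 520·0.726)/1020 = 0.51363
V̂(p̂_st) = Σ W_h² (1 − n_h/N_h) p̂_h(1−p̂_h)/(n_h−1):
  stratum 1: (260/1020)²·(1 − 35/260)·0.371·0.629/34 = 0.000385923
  stratum 2: (240/1020)²·(1 − 48/240)·0.208·0.792/47 = 0.00015524
  stratum 3: (520/1020)²·(1 − 95/520)·0.726·0.274/94 = 0.000449522
V̂(p̂_st) = 0.000990685; SE = √V̂ = 0.0314752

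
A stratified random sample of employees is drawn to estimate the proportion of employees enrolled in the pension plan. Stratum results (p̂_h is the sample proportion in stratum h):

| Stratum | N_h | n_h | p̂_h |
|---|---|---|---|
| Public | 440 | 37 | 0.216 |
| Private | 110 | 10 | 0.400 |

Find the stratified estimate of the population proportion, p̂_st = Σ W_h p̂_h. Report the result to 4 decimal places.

p̂_st ≈ 0.2528

N = 550; stratum weights W_h = N_h/N.
p̂_st = Σ W_h p̂_h = (440·0.216 + 110·0.400)/550 = 0.25280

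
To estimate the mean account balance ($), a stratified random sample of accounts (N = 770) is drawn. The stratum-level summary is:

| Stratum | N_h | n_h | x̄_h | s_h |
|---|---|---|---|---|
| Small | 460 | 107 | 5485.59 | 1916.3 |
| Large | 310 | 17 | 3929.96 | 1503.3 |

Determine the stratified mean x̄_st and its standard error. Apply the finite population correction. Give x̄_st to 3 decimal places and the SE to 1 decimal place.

x̄_st ≈ 4859.297, SE ≈ 172.5

x̄_st = Σ W_h x̄_h = (460·5485.59 + 310·3929.96)/770 = 4859.29740
V̂(x̄_st) = Σ W_h² (1 − n_h/N_h) s_h²/n_h, with W_h = N_h/N and N = 770:
  stratum Small: (460/770)²·(1 − 107/460)·1916.3²/107 = 9399.27
  stratum Large: (310/770)²·(1 − 17/310)·1503.3²/17 = 20365.3
V̂(x̄_st) = 29764.5
SE(x̄_st) = √29764.5 = 172.524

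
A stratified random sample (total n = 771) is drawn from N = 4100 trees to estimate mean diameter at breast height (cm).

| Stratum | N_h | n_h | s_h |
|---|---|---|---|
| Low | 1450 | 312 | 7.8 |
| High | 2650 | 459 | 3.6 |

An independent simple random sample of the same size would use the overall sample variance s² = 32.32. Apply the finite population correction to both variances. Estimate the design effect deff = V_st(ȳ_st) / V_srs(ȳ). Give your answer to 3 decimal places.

V̂(ȳ_st) = Σ W_h² (1 − n_h/N_h) s_h²/n_h, with W_h = N_h/N and N = 4100:
  stratum Low: (1450/4100)²·(1 − 312/1450)·7.8²/312 = 0.0191416
  stratum High: (2650/4100)²·(1 − 459/2650)·3.6²/459 = 0.00975243
V_st = 0.028894
V_srs = (1 − 771/4100)·32.32/771 = 0.0340367
deff = V_st / V_srs = 0.028894/0.0340367 = 0.8489

deff ≈ 0.849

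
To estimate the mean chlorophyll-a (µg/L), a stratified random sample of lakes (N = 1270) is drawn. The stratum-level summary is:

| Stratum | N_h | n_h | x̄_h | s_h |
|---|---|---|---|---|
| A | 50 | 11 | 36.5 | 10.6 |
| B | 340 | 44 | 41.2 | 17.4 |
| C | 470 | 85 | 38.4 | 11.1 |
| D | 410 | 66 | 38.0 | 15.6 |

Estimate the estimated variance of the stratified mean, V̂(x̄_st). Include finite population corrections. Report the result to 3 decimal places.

V̂(x̄_st) ≈ 0.927

V̂(x̄_st) = Σ W_h² (1 − n_h/N_h) s_h²/n_h, with W_h = N_h/N and N = 1270:
  stratum A: (50/1270)²·(1 − 11/50)·10.6²/11 = 0.0123494
  stratum B: (340/1270)²·(1 − 44/340)·17.4²/44 = 0.429348
  stratum C: (470/1270)²·(1 − 85/470)·11.1²/85 = 0.162622
  stratum D: (410/1270)²·(1 − 66/410)·15.6²/66 = 0.322433
V̂(x̄_st) = 0.926752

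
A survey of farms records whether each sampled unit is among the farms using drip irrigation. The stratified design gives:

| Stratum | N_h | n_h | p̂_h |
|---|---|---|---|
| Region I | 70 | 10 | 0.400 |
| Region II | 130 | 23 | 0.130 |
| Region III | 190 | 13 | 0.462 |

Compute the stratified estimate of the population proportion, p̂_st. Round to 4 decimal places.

p̂_st ≈ 0.3402

N = 390; stratum weights W_h = N_h/N.
p̂_st = Σ W_h p̂_h = (70·0.400 + 130·0.130 + 190·0.462)/390 = 0.34021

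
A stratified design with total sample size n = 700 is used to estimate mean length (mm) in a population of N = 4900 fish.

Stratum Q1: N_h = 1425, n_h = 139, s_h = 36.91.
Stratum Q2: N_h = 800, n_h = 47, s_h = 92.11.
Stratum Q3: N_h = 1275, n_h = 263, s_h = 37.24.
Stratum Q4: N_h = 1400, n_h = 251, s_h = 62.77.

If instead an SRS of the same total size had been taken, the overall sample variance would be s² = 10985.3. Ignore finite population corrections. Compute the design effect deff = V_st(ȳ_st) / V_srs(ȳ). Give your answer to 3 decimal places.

deff ≈ 0.464

V̂(ȳ_st) = Σ W_h² s_h²/n_h, with W_h = N_h/N and N = 4900:
  stratum Q1: (1425/4900)²·36.91²/139 = 0.828917
  stratum Q2: (800/4900)²·92.11²/47 = 4.81176
  stratum Q3: (1275/4900)²·37.24²/263 = 0.357019
  stratum Q4: (1400/4900)²·62.77²/251 = 1.28143
V_st = 7.27912
V_srs = s²/n = 10985.3/700 = 15.6933
deff = V_st / V_srs = 7.27912/15.6933 = 0.4638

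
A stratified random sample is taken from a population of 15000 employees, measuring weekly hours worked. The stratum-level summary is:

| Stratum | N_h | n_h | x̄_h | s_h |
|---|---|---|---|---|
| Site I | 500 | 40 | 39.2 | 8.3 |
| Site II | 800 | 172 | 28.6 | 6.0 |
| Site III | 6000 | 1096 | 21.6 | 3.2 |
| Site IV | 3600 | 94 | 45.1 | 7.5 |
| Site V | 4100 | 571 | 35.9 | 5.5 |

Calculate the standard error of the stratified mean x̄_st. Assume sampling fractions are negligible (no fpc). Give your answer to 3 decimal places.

SE(x̄_st) ≈ 0.206

V̂(x̄_st) = Σ W_h² s_h²/n_h, with W_h = N_h/N and N = 15000:
  stratum Site I: (500/15000)²·8.3²/40 = 0.00191361
  stratum Site II: (800/15000)²·6.0²/172 = 0.000595349
  stratum Site III: (6000/15000)²·3.2²/1096 = 0.00149489
  stratum Site IV: (3600/15000)²·7.5²/94 = 0.0344681
  stratum Site V: (4100/15000)²·5.5²/571 = 0.00395799
V̂(x̄_st) = 0.0424299
SE(x̄_st) = √0.0424299 = 0.205985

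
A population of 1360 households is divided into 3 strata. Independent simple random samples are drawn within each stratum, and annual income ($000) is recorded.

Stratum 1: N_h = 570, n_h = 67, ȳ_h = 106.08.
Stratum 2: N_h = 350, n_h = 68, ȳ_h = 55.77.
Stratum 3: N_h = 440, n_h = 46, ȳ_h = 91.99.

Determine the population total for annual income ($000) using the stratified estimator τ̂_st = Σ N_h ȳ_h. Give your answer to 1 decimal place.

τ̂_st = Σ N_h ȳ_h = 570·106.08 + 350·55.77 + 440·91.99 = 120460.7

τ̂_st ≈ 120460.7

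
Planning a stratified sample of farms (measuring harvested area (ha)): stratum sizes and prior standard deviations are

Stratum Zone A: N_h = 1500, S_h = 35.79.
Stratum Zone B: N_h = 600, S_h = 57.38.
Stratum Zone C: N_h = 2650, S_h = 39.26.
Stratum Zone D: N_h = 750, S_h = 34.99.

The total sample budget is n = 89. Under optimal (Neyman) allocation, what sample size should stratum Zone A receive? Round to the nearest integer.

Neyman allocation: n_h = n · N_h S_h / Σ N_i S_i, with n = 89.
  stratum Zone A: N_h·S_h = 1500·35.79 = 53685.00
  stratum Zone B: N_h·S_h = 600·57.38 = 34428.00
  stratum Zone C: N_h·S_h = 2650·39.26 = 104039.00
  stratum Zone D: N_h·S_h = 750·34.99 = 26242.50
Σ N_h S_h = 218394.50
n for stratum Zone A = 89·53685.00/218394.50 = 21.878 → 22

22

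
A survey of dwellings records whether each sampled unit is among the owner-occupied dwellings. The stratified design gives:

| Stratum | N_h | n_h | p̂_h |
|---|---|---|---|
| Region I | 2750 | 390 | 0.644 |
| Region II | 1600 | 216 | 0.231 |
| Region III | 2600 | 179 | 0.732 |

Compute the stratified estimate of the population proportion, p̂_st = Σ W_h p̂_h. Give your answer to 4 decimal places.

p̂_st ≈ 0.5818

N = 6950; stratum weights W_h = N_h/N.
p̂_st = Σ W_h p̂_h = (2750·0.644 + 1600·0.231 + 2600·0.732)/6950 = 0.58184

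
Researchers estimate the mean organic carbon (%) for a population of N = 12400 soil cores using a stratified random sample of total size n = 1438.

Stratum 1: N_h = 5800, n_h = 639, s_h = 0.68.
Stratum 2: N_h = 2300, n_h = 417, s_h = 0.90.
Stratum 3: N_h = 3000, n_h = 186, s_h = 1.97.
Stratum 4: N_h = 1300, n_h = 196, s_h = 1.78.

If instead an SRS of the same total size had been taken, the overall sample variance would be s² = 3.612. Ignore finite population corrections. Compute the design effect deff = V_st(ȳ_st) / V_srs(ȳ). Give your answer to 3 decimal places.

deff ≈ 0.647

V̂(ȳ_st) = Σ W_h² s_h²/n_h, with W_h = N_h/N and N = 12400:
  stratum 1: (5800/12400)²·0.68²/639 = 0.000158318
  stratum 2: (2300/12400)²·0.90²/417 = 6.68284e-05
  stratum 3: (3000/12400)²·1.97²/186 = 0.00122129
  stratum 4: (1300/12400)²·1.78²/196 = 0.000177675
V_st = 0.00162411
V_srs = s²/n = 3.612/1438 = 0.00251182
deff = V_st / V_srs = 0.00162411/0.00251182 = 0.6466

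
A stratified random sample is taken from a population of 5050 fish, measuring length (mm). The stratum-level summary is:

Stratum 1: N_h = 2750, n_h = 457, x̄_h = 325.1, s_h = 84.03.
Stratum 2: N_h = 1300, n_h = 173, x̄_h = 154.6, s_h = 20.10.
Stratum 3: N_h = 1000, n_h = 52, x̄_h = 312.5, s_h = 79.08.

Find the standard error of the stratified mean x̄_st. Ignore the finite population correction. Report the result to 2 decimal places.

V̂(x̄_st) = Σ W_h² s_h²/n_h, with W_h = N_h/N and N = 5050:
  stratum 1: (2750/5050)²·84.03²/457 = 4.58179
  stratum 2: (1300/5050)²·20.10²/173 = 0.154757
  stratum 3: (1000/5050)²·79.08²/52 = 4.71571
V̂(x̄_st) = 9.45226
SE(x̄_st) = √9.45226 = 3.07445

SE(x̄_st) ≈ 3.07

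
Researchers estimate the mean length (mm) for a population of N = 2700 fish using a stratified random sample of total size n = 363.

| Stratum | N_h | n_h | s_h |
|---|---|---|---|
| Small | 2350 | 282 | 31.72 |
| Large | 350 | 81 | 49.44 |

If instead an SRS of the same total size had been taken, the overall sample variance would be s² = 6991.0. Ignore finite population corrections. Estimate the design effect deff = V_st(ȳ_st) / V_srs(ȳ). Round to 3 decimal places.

deff ≈ 0.167

V̂(ȳ_st) = Σ W_h² s_h²/n_h, with W_h = N_h/N and N = 2700:
  stratum Small: (2350/2700)²·31.72²/282 = 2.70287
  stratum Large: (350/2700)²·49.44²/81 = 0.507085
V_st = 3.20996
V_srs = s²/n = 6991.0/363 = 19.259
deff = V_st / V_srs = 3.20996/19.259 = 0.1667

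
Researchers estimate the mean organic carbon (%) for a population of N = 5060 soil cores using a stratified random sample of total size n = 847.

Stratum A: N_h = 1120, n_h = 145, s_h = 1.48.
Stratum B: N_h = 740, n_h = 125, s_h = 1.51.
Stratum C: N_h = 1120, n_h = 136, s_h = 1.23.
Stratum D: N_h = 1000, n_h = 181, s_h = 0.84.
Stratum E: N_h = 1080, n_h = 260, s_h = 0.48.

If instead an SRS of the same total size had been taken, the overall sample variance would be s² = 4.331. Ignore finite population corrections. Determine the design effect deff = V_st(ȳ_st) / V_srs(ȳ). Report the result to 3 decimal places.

V̂(ȳ_st) = Σ W_h² s_h²/n_h, with W_h = N_h/N and N = 5060:
  stratum A: (1120/5060)²·1.48²/145 = 0.0007401
  stratum B: (740/5060)²·1.51²/125 = 0.000390127
  stratum C: (1120/5060)²·1.23²/136 = 0.000545012
  stratum D: (1000/5060)²·0.84²/181 = 0.000152258
  stratum E: (1080/5060)²·0.48²/260 = 4.03697e-05
V_st = 0.00186787
V_srs = s²/n = 4.331/847 = 0.00511334
deff = V_st / V_srs = 0.00186787/0.00511334 = 0.3653

deff ≈ 0.365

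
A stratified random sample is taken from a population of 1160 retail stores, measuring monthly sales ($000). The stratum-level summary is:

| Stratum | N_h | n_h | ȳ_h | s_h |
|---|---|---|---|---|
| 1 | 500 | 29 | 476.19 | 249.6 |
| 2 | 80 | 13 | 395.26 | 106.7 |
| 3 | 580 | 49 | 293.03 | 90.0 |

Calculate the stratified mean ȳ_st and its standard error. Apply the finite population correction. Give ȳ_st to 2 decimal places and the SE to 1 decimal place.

ȳ_st ≈ 379.03, SE ≈ 20.4

ȳ_st = Σ W_h ȳ_h = (500·476.19 + 80·395.26 + 580·293.03)/1160 = 379.02862
V̂(ȳ_st) = Σ W_h² (1 − n_h/N_h) s_h²/n_h, with W_h = N_h/N and N = 1160:
  stratum 1: (500/1160)²·(1 − 29/500)·249.6²/29 = 375.981
  stratum 2: (80/1160)²·(1 − 13/80)·106.7²/13 = 3.48846
  stratum 3: (580/1160)²·(1 − 49/580)·90.0²/49 = 37.8352
V̂(ȳ_st) = 417.305
SE(ȳ_st) = √417.305 = 20.428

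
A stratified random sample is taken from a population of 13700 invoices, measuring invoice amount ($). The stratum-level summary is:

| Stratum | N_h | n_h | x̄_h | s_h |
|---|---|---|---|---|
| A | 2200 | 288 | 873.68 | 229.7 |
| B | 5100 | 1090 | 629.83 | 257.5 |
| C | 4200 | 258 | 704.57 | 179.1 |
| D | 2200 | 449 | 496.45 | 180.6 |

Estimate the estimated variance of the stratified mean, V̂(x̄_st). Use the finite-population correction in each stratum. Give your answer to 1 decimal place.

V̂(x̄_st) ≈ 23.2

V̂(x̄_st) = Σ W_h² (1 − n_h/N_h) s_h²/n_h, with W_h = N_h/N and N = 13700:
  stratum A: (2200/13700)²·(1 − 288/2200)·229.7²/288 = 4.10581
  stratum B: (5100/13700)²·(1 − 1090/5100)·257.5²/1090 = 6.62829
  stratum C: (4200/13700)²·(1 − 258/4200)·179.1²/258 = 10.9672
  stratum D: (2200/13700)²·(1 − 449/2200)·180.6²/449 = 1.49093
V̂(x̄_st) = 23.1922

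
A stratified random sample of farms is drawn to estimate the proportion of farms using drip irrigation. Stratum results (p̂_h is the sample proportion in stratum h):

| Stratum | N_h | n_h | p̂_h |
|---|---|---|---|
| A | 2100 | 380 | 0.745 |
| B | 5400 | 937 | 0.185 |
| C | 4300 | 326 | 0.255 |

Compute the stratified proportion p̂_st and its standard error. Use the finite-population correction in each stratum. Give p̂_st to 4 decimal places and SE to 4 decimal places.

p̂_st ≈ 0.3102, SE ≈ 0.0106

N = 11800; stratum weights W_h = N_h/N.
p̂_st = Σ W_h p̂_h = (2100·0.745 + 5400·0.185 + 4300·0.255)/11800 = 0.31017
V̂(p̂_st) = Σ W_h² (1 − n_h/N_h) p̂_h(1−p̂_h)/(n_h−1):
  stratum A: (2100/11800)²·(1 − 380/2100)·0.745·0.255/379 = 1.30029e-05
  stratum B: (5400/11800)²·(1 − 937/5400)·0.185·0.815/936 = 2.78811e-05
  stratum C: (4300/11800)²·(1 − 326/4300)·0.255·0.745/325 = 7.17374e-05
V̂(p̂_st) = 0.000112621; SE = √V̂ = 0.0106123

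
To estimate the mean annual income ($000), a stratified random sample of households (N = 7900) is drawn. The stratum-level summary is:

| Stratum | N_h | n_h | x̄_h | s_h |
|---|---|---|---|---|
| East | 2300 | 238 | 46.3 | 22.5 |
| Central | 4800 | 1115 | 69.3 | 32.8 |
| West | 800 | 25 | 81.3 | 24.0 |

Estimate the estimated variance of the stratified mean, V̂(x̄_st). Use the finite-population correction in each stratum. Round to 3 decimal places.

V̂(x̄_st) = Σ W_h² (1 − n_h/N_h) s_h²/n_h, with W_h = N_h/N and N = 7900:
  stratum East: (2300/7900)²·(1 − 238/2300)·22.5²/238 = 0.161641
  stratum Central: (4800/7900)²·(1 − 1115/4800)·32.8²/1115 = 0.273462
  stratum West: (800/7900)²·(1 − 25/800)·24.0²/25 = 0.228886
V̂(x̄_st) = 0.663989

V̂(x̄_st) ≈ 0.664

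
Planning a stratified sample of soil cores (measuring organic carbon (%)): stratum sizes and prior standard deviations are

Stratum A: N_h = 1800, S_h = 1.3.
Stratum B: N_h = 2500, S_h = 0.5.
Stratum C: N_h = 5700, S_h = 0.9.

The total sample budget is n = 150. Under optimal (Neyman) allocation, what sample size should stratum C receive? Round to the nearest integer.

88

Neyman allocation: n_h = n · N_h S_h / Σ N_i S_i, with n = 150.
  stratum A: N_h·S_h = 1800·1.3 = 2340.00
  stratum B: N_h·S_h = 2500·0.5 = 1250.00
  stratum C: N_h·S_h = 5700·0.9 = 5130.00
Σ N_h S_h = 8720.00
n for stratum C = 150·5130.00/8720.00 = 88.245 → 88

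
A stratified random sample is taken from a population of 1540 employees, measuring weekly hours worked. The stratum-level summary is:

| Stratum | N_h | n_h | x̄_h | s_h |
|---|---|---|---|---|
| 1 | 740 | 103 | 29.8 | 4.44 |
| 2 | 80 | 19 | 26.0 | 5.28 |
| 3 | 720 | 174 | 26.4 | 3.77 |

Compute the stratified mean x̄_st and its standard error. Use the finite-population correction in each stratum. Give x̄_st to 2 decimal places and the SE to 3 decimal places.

x̄_st = Σ W_h x̄_h = (740·29.8 + 80·26.0 + 720·26.4)/1540 = 28.01299
V̂(x̄_st) = Σ W_h² (1 − n_h/N_h) s_h²/n_h, with W_h = N_h/N and N = 1540:
  stratum 1: (740/1540)²·(1 − 103/740)·4.44²/103 = 0.0380416
  stratum 2: (80/1540)²·(1 − 19/80)·5.28²/19 = 0.00301921
  stratum 3: (720/1540)²·(1 − 174/720)·3.77²/174 = 0.01354
V̂(x̄_st) = 0.0546007
SE(x̄_st) = √0.0546007 = 0.233668

x̄_st ≈ 28.01, SE ≈ 0.234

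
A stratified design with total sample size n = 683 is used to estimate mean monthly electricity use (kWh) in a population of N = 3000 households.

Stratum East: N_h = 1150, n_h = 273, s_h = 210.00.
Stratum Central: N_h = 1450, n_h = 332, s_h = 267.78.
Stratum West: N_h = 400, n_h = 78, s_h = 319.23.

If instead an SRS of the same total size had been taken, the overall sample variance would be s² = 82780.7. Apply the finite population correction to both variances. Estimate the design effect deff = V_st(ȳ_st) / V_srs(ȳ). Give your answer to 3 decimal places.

deff ≈ 0.809

V̂(ȳ_st) = Σ W_h² (1 − n_h/N_h) s_h²/n_h, with W_h = N_h/N and N = 3000:
  stratum East: (1150/3000)²·(1 − 273/1150)·210.00²/273 = 18.1022
  stratum Central: (1450/3000)²·(1 − 332/1450)·267.78²/332 = 38.9032
  stratum West: (400/3000)²·(1 − 78/400)·319.23²/78 = 18.6976
V_st = 75.703
V_srs = (1 − 683/3000)·82780.7/683 = 93.608
deff = V_st / V_srs = 75.703/93.608 = 0.8087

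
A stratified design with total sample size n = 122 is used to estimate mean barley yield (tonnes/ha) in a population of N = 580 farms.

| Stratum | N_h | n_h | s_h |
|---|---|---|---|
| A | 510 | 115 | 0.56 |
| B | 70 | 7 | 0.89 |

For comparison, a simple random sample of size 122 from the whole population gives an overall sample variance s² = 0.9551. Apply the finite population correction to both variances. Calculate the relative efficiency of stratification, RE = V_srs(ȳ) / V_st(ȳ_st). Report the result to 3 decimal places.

V̂(ȳ_st) = Σ W_h² (1 − n_h/N_h) s_h²/n_h, with W_h = N_h/N and N = 580:
  stratum A: (510/580)²·(1 − 115/510)·0.56²/115 = 0.00163301
  stratum B: (70/580)²·(1 − 7/70)·0.89²/7 = 0.00148342
V_st = 0.00311643
V_srs = (1 − 122/580)·0.9551/122 = 0.00618196
Relative efficiency = V_srs / V_st = 0.00618196/0.00311643 = 1.9837

RE ≈ 1.984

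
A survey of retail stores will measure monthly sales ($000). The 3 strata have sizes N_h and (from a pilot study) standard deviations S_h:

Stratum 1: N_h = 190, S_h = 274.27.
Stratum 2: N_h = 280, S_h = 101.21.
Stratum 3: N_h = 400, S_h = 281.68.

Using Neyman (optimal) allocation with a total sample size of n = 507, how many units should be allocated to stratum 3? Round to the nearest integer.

Neyman allocation: n_h = n · N_h S_h / Σ N_i S_i, with n = 507.
  stratum 1: N_h·S_h = 190·274.27 = 52111.30
  stratum 2: N_h·S_h = 280·101.21 = 28338.80
  stratum 3: N_h·S_h = 400·281.68 = 112672.00
Σ N_h S_h = 193122.10
n for stratum 3 = 507·112672.00/193122.10 = 295.796 → 296

296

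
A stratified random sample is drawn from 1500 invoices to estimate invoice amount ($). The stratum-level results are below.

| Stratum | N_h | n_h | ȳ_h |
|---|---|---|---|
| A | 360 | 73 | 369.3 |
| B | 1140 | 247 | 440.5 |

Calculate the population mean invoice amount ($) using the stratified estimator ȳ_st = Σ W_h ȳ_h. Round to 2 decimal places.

N = Σ N_h = 1500. Stratum weights W_h = N_h/N.
ȳ_st = (360·369.3 + 1140·440.5) / 1500 = 423.4120

ȳ_st ≈ 423.41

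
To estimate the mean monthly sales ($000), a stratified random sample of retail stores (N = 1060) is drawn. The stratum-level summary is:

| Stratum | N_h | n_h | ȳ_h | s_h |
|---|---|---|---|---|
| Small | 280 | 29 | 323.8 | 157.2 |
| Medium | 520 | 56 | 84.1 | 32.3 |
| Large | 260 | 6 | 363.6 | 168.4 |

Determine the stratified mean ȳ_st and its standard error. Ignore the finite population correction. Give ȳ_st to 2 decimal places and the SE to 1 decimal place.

ȳ_st = Σ W_h ȳ_h = (280·323.8 + 520·84.1 + 260·363.6)/1060 = 215.97358
V̂(ȳ_st) = Σ W_h² s_h²/n_h, with W_h = N_h/N and N = 1060:
  stratum Small: (280/1060)²·157.2²/29 = 59.4582
  stratum Medium: (520/1060)²·32.3²/56 = 4.48345
  stratum Large: (260/1060)²·168.4²/6 = 284.36
V̂(ȳ_st) = 348.301
SE(ȳ_st) = √348.301 = 18.6628

ȳ_st ≈ 215.97, SE ≈ 18.7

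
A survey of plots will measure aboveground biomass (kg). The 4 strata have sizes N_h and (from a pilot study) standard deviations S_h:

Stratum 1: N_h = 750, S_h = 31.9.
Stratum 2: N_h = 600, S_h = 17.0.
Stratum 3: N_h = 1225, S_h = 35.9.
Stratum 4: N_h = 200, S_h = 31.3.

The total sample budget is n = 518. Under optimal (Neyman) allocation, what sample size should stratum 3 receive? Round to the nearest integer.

Neyman allocation: n_h = n · N_h S_h / Σ N_i S_i, with n = 518.
  stratum 1: N_h·S_h = 750·31.9 = 23925.00
  stratum 2: N_h·S_h = 600·17.0 = 10200.00
  stratum 3: N_h·S_h = 1225·35.9 = 43977.50
  stratum 4: N_h·S_h = 200·31.3 = 6260.00
Σ N_h S_h = 84362.50
n for stratum 3 = 518·43977.50/84362.50 = 270.029 → 270

270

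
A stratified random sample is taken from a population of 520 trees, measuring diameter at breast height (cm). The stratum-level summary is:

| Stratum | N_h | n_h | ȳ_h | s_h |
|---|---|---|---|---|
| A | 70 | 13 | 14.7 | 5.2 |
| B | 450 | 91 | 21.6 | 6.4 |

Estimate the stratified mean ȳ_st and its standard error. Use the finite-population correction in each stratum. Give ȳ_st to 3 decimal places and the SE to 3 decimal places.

ȳ_st = Σ W_h ȳ_h = (70·14.7 + 450·21.6)/520 = 20.67115
V̂(ȳ_st) = Σ W_h² (1 − n_h/N_h) s_h²/n_h, with W_h = N_h/N and N = 520:
  stratum A: (70/520)²·(1 − 13/70)·5.2²/13 = 0.0306923
  stratum B: (450/520)²·(1 − 91/450)·6.4²/91 = 0.268917
V̂(ȳ_st) = 0.29961
SE(ȳ_st) = √0.29961 = 0.547366

ȳ_st ≈ 20.671, SE ≈ 0.547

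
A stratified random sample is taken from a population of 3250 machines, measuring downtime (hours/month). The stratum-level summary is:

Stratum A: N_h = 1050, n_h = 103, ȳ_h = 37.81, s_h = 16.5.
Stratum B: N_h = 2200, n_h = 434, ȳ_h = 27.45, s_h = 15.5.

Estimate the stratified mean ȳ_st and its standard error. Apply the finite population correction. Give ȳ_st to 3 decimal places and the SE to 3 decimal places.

ȳ_st = Σ W_h ȳ_h = (1050·37.81 + 2200·27.45)/3250 = 30.79708
V̂(ȳ_st) = Σ W_h² (1 − n_h/N_h) s_h²/n_h, with W_h = N_h/N and N = 3250:
  stratum A: (1050/3250)²·(1 − 103/1050)·16.5²/103 = 0.24883
  stratum B: (2200/3250)²·(1 − 434/2200)·15.5²/434 = 0.20362
V̂(ȳ_st) = 0.45245
SE(ȳ_st) = √0.45245 = 0.672644

ȳ_st ≈ 30.797, SE ≈ 0.673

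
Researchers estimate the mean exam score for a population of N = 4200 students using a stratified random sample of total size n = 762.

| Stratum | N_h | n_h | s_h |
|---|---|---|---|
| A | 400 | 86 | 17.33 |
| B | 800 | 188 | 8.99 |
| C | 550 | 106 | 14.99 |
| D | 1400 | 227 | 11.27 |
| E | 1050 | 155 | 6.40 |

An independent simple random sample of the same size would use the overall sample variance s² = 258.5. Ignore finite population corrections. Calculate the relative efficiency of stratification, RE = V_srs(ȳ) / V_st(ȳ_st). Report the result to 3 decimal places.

RE ≈ 2.090

V̂(ȳ_st) = Σ W_h² s_h²/n_h, with W_h = N_h/N and N = 4200:
  stratum A: (400/4200)²·17.33²/86 = 0.0316753
  stratum B: (800/4200)²·8.99²/188 = 0.0155971
  stratum C: (550/4200)²·14.99²/106 = 0.0363517
  stratum D: (1400/4200)²·11.27²/227 = 0.0621698
  stratum E: (1050/4200)²·6.40²/155 = 0.0165161
V_st = 0.16231
V_srs = s²/n = 258.5/762 = 0.339239
Relative efficiency = V_srs / V_st = 0.339239/0.16231 = 2.0901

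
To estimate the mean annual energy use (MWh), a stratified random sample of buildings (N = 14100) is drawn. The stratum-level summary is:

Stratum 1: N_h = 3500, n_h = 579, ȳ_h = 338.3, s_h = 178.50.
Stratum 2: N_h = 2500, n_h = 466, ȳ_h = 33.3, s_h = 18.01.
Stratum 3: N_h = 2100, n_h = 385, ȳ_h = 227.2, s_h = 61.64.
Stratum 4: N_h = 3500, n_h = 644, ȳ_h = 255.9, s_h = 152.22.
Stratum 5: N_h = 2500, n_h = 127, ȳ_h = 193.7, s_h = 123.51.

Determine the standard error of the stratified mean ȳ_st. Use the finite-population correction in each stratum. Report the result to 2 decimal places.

SE(ȳ_st) ≈ 2.90

V̂(ȳ_st) = Σ W_h² (1 − n_h/N_h) s_h²/n_h, with W_h = N_h/N and N = 14100:
  stratum 1: (3500/14100)²·(1 − 579/3500)·178.50²/579 = 2.82982
  stratum 2: (2500/14100)²·(1 − 466/2500)·18.01²/466 = 0.017803
  stratum 3: (2100/14100)²·(1 − 385/2100)·61.64²/385 = 0.178776
  stratum 4: (3500/14100)²·(1 − 644/3500)·152.22²/644 = 1.80903
  stratum 5: (2500/14100)²·(1 − 127/2500)·123.51²/127 = 3.58426
V̂(ȳ_st) = 8.4197
SE(ȳ_st) = √8.4197 = 2.90167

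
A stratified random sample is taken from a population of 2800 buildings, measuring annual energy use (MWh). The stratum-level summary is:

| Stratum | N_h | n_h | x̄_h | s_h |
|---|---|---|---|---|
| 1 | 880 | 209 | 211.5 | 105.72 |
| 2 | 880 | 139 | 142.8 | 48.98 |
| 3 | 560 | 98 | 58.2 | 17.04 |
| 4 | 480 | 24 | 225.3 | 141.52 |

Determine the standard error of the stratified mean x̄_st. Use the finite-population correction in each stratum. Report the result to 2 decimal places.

V̂(x̄_st) = Σ W_h² (1 − n_h/N_h) s_h²/n_h, with W_h = N_h/N and N = 2800:
  stratum 1: (880/2800)²·(1 − 209/880)·105.72²/209 = 4.0277
  stratum 2: (880/2800)²·(1 − 139/880)·48.98²/139 = 1.43551
  stratum 3: (560/2800)²·(1 − 98/560)·17.04²/98 = 0.0977748
  stratum 4: (480/2800)²·(1 − 24/480)·141.52²/24 = 23.2978
V̂(x̄_st) = 28.8588
SE(x̄_st) = √28.8588 = 5.37204

SE(x̄_st) ≈ 5.37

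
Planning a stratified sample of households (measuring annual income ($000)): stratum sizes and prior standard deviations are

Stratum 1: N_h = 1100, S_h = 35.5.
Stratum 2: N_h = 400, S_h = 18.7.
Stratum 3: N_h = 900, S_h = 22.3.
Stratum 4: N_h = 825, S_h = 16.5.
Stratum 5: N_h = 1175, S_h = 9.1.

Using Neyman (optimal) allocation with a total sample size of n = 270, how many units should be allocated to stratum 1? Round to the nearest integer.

Neyman allocation: n_h = n · N_h S_h / Σ N_i S_i, with n = 270.
  stratum 1: N_h·S_h = 1100·35.5 = 39050.00
  stratum 2: N_h·S_h = 400·18.7 = 7480.00
  stratum 3: N_h·S_h = 900·22.3 = 20070.00
  stratum 4: N_h·S_h = 825·16.5 = 13612.50
  stratum 5: N_h·S_h = 1175·9.1 = 10692.50
Σ N_h S_h = 90905.00
n for stratum 1 = 270·39050.00/90905.00 = 115.984 → 116

116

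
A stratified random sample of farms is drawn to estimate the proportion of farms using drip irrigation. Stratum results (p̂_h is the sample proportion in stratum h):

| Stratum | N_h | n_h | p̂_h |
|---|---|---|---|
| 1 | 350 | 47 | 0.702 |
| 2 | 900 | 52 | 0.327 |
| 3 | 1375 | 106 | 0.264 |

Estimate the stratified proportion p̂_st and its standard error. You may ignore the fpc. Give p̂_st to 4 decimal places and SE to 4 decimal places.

p̂_st ≈ 0.3440, SE ≈ 0.0331

N = 2625; stratum weights W_h = N_h/N.
p̂_st = Σ W_h p̂_h = (350·0.702 + 900·0.327 + 1375·0.264)/2625 = 0.34400
V̂(p̂_st) = Σ W_h² p̂_h(1−p̂_h)/(n_h−1):
  stratum 1: (350/2625)²·0.702·0.298/46 = 8.08487e-05
  stratum 2: (900/2625)²·0.327·0.673/51 = 0.000507246
  stratum 3: (1375/2625)²·0.264·0.736/105 = 0.000507737
V̂(p̂_st) = 0.00109583; SE = √V̂ = 0.0331034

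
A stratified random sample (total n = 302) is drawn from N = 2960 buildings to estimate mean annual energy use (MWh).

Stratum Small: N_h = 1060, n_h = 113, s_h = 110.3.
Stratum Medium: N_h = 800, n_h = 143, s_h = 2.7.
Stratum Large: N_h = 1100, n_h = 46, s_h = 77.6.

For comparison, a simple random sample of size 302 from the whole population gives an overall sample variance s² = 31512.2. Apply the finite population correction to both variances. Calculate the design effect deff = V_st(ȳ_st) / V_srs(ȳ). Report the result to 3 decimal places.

deff ≈ 0.317

V̂(ȳ_st) = Σ W_h² (1 − n_h/N_h) s_h²/n_h, with W_h = N_h/N and N = 2960:
  stratum Small: (1060/2960)²·(1 − 113/1060)·110.3²/113 = 12.3352
  stratum Medium: (800/2960)²·(1 − 143/800)·2.7²/143 = 0.00305818
  stratum Large: (1100/2960)²·(1 − 46/1100)·77.6²/46 = 17.3227
V_st = 29.6609
V_srs = (1 − 302/2960)·31512.2/302 = 93.699
deff = V_st / V_srs = 29.6609/93.699 = 0.3166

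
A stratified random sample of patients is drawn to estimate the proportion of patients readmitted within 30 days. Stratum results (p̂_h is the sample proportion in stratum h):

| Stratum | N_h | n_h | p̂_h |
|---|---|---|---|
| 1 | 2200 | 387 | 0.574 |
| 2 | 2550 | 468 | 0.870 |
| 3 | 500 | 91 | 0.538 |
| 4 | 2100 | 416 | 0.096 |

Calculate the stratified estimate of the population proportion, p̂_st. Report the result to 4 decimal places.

p̂_st ≈ 0.5377

N = 7350; stratum weights W_h = N_h/N.
p̂_st = Σ W_h p̂_h = (2200·0.574 + 2550·0.870 + 500·0.538 + 2100·0.096)/7350 = 0.53767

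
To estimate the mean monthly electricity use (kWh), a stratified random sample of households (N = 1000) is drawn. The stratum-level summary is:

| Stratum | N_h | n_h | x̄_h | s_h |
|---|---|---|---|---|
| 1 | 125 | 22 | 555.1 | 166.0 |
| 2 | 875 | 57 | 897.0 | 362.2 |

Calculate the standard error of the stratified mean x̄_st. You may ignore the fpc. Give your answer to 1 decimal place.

V̂(x̄_st) = Σ W_h² s_h²/n_h, with W_h = N_h/N and N = 1000:
  stratum 1: (125/1000)²·166.0²/22 = 19.571
  stratum 2: (875/1000)²·362.2²/57 = 1762.13
V̂(x̄_st) = 1781.7
SE(x̄_st) = √1781.7 = 42.2102

SE(x̄_st) ≈ 42.2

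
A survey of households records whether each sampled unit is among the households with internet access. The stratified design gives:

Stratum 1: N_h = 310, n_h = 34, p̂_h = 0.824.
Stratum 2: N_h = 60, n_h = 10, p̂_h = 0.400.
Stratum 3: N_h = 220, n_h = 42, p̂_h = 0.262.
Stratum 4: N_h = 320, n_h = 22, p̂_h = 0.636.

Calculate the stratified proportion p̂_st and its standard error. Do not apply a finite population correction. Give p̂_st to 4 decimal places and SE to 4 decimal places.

N = 910; stratum weights W_h = N_h/N.
p̂_st = Σ W_h p̂_h = (310·0.824 + 60·0.400 + 220·0.262 + 320·0.636)/910 = 0.59407
V̂(p̂_st) = Σ W_h² p̂_h(1−p̂_h)/(n_h−1):
  stratum 1: (310/910)²·0.824·0.176/33 = 0.000509996
  stratum 2: (60/910)²·0.400·0.600/9 = 0.000115928
  stratum 3: (220/910)²·0.262·0.738/41 = 0.000275636
  stratum 4: (320/910)²·0.636·0.364/21 = 0.00136319
V̂(p̂_st) = 0.00226475; SE = √V̂ = 0.0475894

p̂_st ≈ 0.5941, SE ≈ 0.0476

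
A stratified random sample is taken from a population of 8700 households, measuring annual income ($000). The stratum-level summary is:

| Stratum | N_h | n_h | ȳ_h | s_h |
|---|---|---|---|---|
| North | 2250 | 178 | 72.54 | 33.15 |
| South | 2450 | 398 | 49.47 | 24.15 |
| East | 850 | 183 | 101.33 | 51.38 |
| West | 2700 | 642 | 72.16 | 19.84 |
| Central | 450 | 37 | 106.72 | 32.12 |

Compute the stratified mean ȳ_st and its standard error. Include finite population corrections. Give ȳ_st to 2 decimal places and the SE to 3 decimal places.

ȳ_st ≈ 70.51, SE ≈ 0.836

ȳ_st = Σ W_h ȳ_h = (2250·72.54 + 2450·49.47 + 850·101.33 + 2700·72.16 + 450·106.72)/8700 = 70.50609
V̂(ȳ_st) = Σ W_h² (1 − n_h/N_h) s_h²/n_h, with W_h = N_h/N and N = 8700:
  stratum North: (2250/8700)²·(1 − 178/2250)·33.15²/178 = 0.38026
  stratum South: (2450/8700)²·(1 − 398/2450)·24.15²/398 = 0.0973321
  stratum East: (850/8700)²·(1 − 183/850)·51.38²/183 = 0.108055
  stratum West: (2700/8700)²·(1 − 642/2700)·19.84²/642 = 0.045011
  stratum Central: (450/8700)²·(1 − 37/450)·32.12²/37 = 0.0684658
V̂(ȳ_st) = 0.699124
SE(ȳ_st) = √0.699124 = 0.836136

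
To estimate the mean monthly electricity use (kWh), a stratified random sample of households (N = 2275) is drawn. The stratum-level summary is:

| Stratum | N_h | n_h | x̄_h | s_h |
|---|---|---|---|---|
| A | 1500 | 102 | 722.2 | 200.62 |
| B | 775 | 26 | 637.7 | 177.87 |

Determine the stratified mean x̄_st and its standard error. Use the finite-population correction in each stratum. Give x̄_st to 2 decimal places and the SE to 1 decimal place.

x̄_st ≈ 693.41, SE ≈ 17.2

x̄_st = Σ W_h x̄_h = (1500·722.2 + 775·637.7)/2275 = 693.41429
V̂(x̄_st) = Σ W_h² (1 − n_h/N_h) s_h²/n_h, with W_h = N_h/N and N = 2275:
  stratum A: (1500/2275)²·(1 − 102/1500)·200.62²/102 = 159.876
  stratum B: (775/2275)²·(1 − 26/775)·177.87²/26 = 136.475
V̂(x̄_st) = 296.351
SE(x̄_st) = √296.351 = 17.2149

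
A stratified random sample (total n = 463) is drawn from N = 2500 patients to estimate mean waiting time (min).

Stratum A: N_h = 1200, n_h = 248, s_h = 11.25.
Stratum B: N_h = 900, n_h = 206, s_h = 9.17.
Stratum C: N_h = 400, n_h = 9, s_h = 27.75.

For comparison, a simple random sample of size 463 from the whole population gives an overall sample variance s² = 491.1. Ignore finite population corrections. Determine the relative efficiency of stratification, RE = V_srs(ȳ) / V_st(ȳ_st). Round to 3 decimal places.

V̂(ȳ_st) = Σ W_h² s_h²/n_h, with W_h = N_h/N and N = 2500:
  stratum A: (1200/2500)²·11.25²/248 = 0.117581
  stratum B: (900/2500)²·9.17²/206 = 0.0529025
  stratum C: (400/2500)²·27.75²/9 = 2.1904
V_st = 2.36088
V_srs = s²/n = 491.1/463 = 1.06069
Relative efficiency = V_srs / V_st = 1.06069/2.36088 = 0.4493

RE ≈ 0.449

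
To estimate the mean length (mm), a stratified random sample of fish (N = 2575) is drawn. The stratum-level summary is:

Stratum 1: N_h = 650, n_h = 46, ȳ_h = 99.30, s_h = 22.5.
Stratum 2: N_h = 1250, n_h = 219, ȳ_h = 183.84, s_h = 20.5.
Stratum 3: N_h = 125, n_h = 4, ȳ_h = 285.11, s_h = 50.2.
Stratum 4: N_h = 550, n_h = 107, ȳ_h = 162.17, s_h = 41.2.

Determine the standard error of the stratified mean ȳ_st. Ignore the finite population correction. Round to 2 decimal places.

SE(ȳ_st) ≈ 1.83

V̂(ȳ_st) = Σ W_h² s_h²/n_h, with W_h = N_h/N and N = 2575:
  stratum 1: (650/2575)²·22.5²/46 = 0.701261
  stratum 2: (1250/2575)²·20.5²/219 = 0.452199
  stratum 3: (125/2575)²·50.2²/4 = 1.48461
  stratum 4: (550/2575)²·41.2²/107 = 0.723738
V̂(ȳ_st) = 3.36181
SE(ȳ_st) = √3.36181 = 1.83352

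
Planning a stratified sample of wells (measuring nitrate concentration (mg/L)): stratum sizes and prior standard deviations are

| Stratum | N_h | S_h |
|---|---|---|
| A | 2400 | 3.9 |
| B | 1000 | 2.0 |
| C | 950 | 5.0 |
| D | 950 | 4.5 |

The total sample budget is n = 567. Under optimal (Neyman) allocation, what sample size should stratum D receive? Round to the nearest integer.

119

Neyman allocation: n_h = n · N_h S_h / Σ N_i S_i, with n = 567.
  stratum A: N_h·S_h = 2400·3.9 = 9360.00
  stratum B: N_h·S_h = 1000·2.0 = 2000.00
  stratum C: N_h·S_h = 950·5.0 = 4750.00
  stratum D: N_h·S_h = 950·4.5 = 4275.00
Σ N_h S_h = 20385.00
n for stratum D = 567·4275.00/20385.00 = 118.907 → 119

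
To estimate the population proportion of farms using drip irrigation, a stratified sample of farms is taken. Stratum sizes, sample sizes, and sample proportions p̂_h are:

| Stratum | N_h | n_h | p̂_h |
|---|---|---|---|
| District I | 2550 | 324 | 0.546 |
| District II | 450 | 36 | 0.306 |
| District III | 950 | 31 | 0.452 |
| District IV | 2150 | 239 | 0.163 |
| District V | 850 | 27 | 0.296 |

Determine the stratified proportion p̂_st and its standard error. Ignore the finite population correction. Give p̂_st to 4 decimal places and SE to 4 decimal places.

p̂_st ≈ 0.3686, SE ≈ 0.0214

N = 6950; stratum weights W_h = N_h/N.
p̂_st = Σ W_h p̂_h = (2550·0.546 + 450·0.306 + 950·0.452 + 2150·0.163 + 850·0.296)/6950 = 0.36855
V̂(p̂_st) = Σ W_h² p̂_h(1−p̂_h)/(n_h−1):
  stratum District I: (2550/6950)²·0.546·0.454/323 = 0.000103313
  stratum District II: (450/6950)²·0.306·0.694/35 = 2.54371e-05
  stratum District III: (950/6950)²·0.452·0.548/30 = 0.000154268
  stratum District IV: (2150/6950)²·0.163·0.837/238 = 5.48584e-05
  stratum District V: (850/6950)²·0.296·0.704/26 = 0.000119883
V̂(p̂_st) = 0.00045776; SE = √V̂ = 0.0213953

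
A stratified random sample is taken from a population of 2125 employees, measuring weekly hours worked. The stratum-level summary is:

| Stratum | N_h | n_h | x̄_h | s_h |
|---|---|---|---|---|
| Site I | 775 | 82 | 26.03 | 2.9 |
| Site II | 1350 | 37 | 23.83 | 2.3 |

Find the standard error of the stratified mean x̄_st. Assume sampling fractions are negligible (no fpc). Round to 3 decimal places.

V̂(x̄_st) = Σ W_h² s_h²/n_h, with W_h = N_h/N and N = 2125:
  stratum Site I: (775/2125)²·2.9²/82 = 0.0136417
  stratum Site II: (1350/2125)²·2.3²/37 = 0.0577037
V̂(x̄_st) = 0.0713454
SE(x̄_st) = √0.0713454 = 0.267106

SE(x̄_st) ≈ 0.267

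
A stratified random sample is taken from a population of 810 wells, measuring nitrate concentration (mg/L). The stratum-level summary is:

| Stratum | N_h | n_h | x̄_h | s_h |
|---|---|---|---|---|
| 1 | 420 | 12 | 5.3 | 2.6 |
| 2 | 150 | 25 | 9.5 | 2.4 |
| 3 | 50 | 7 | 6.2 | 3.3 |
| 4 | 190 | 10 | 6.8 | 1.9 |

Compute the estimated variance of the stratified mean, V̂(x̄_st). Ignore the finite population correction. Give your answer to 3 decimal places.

V̂(x̄_st) = Σ W_h² s_h²/n_h, with W_h = N_h/N and N = 810:
  stratum 1: (420/810)²·2.6²/12 = 0.151459
  stratum 2: (150/810)²·2.4²/25 = 0.00790123
  stratum 3: (50/810)²·3.3²/7 = 0.00592789
  stratum 4: (190/810)²·1.9²/10 = 0.019863
V̂(x̄_st) = 0.185151

V̂(x̄_st) ≈ 0.185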